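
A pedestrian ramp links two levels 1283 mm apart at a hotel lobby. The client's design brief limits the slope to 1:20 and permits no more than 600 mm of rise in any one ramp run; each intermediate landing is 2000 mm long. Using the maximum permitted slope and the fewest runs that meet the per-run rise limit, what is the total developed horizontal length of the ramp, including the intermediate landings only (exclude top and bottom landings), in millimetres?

At most 600 each: 1283/600 = 2.14, giving 3 ramp runs. That means 2 intermediate landings.
Horizontal run for 1283 mm of rise at 1:20 is 1283 × 20 = 25660 mm.
Intermediate landings: 2 × 2000 = 4000 mm.
Total developed length = 25660 + 4000 = 29660 mm.

29660 mm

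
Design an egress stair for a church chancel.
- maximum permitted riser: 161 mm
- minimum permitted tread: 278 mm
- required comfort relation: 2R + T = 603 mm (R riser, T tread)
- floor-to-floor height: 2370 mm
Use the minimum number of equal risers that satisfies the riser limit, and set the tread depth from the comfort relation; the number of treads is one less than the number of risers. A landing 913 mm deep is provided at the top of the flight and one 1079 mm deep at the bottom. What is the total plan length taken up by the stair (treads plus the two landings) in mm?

6010 mm

2370 / 161 = 14.72, so 15 risers are needed.
R = 2370 ÷ 15 = 158 mm.
From 2R + T = 603: T = 603 − 316 = 287 mm.
15 risers give 14 treads; going = 14 × 287 = 4018 mm.
Enclosure = 4018 + 913 + 1079 = 6010 mm.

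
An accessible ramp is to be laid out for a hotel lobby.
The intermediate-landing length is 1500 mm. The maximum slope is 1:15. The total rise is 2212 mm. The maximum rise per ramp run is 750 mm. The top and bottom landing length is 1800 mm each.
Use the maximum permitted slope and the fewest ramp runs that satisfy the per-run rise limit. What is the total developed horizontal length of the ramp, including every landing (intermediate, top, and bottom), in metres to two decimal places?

39.78 m

⌈2212/750⌉ = 3 ramp runs. That means 2 intermediate landings.
Ramp run (horizontal) at 1:15: 2212 × 15 = 33180 mm.
2 intermediate landings contribute 2 × 1500 = 3000 mm.
Top and bottom landings: 2 × 1800 = 3600 mm.
Total = 33180 + 3000 + 3600 = 39780 mm.
= 39.78 m.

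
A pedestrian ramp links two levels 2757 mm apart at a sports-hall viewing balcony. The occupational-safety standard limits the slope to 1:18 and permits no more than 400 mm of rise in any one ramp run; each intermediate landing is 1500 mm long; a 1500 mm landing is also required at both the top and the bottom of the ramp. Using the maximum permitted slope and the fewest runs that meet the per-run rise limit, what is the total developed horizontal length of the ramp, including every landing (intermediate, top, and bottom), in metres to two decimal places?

61.63 m

At most 400 each: 2757/400 = 6.89, giving 7 ramp runs. That means 6 intermediate landings.
Horizontal run for 2757 mm of rise at 1:18 is 2757 × 18 = 49626 mm.
6 intermediate landings contribute 6 × 1500 = 9000 mm.
Top and bottom landings: 2 × 1500 = 3000 mm.
Total = 49626 + 9000 + 3000 = 61626 mm.
= 61.63 m.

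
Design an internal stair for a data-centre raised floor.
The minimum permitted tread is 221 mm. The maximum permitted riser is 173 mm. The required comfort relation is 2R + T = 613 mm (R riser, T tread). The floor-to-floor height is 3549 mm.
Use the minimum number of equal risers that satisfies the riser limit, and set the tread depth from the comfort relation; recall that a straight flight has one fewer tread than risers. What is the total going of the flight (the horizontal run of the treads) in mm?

5500 mm

At most 173 each: 3549/173 = 20.51, giving 21 risers.
Each riser is 3549/21 = 169 mm (≤ 173 mm).
From 2R + T = 613: T = 613 − 338 = 275 mm.
Going = (21 − 1) × 275 = 5500 mm.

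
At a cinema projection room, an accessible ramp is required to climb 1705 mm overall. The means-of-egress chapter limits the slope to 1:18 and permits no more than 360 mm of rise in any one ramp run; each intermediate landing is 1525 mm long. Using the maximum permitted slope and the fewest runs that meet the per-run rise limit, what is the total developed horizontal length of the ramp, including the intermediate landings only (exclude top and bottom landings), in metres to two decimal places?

⌈1705/360⌉ = 5 ramp runs. That means 4 intermediate landings.
Ramp run (horizontal) at 1:18: 1705 × 18 = 30690 mm.
Intermediate landings: 4 × 1525 = 6100 mm.
Developed length = 30690 + 6100 = 36790 mm.
= 36.79 m.

36.79 m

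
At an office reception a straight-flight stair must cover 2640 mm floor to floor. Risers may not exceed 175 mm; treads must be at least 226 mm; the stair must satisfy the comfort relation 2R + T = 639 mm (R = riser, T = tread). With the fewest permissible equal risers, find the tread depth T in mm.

309 mm

2640 / 175 = 15.09, so 16 risers are needed.
R = 2640 ÷ 16 = 165 mm.
From 2R + T = 639: T = 639 − 330 = 309 mm.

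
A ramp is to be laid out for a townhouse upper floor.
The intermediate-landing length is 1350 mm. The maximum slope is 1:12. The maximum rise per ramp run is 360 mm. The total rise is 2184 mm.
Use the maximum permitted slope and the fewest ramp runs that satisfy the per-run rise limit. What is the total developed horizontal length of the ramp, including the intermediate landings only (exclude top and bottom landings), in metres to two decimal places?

⌈2184/360⌉ = 7 ramp runs. That means 6 intermediate landings.
Horizontal run for 2184 mm of rise at 1:12 is 2184 × 12 = 26208 mm.
Intermediate landings: 6 × 1350 = 8100 mm.
Total developed length = 26208 + 8100 = 34308 mm.
= 34.31 m.

34.31 m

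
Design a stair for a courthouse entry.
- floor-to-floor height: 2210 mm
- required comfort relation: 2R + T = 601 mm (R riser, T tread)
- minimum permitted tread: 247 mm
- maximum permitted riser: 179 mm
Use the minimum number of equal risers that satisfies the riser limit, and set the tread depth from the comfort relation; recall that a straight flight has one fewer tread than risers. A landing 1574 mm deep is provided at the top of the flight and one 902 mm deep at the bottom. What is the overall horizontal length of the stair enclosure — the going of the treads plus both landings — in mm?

5608 mm

2210 / 179 = 12.35, so 13 risers are needed.
Riser R = 2210 / 13 = 170 mm, within the 179 mm limit.
T = 601 − 2·170 = 261 mm, which satisfies the 247 mm minimum.
Going = (13 − 1) × 261 = 3132 mm.
Add landings: 3132 + 1574 + 902 = 5608 mm.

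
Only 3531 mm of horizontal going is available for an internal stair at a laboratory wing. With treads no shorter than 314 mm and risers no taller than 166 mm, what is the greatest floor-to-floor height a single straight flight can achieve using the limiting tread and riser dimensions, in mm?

Treads that fit: ⌊3531 / 314⌋ = 11.
Risers = treads + 1 = 12.
Maximum height = 12 × 166 = 1992 mm.

1992 mm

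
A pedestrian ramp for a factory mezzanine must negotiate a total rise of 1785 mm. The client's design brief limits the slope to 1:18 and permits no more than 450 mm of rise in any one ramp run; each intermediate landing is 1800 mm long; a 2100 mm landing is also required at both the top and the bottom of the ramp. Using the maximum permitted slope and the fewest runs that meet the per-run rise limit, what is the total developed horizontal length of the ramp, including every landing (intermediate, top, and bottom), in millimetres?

41730 mm

1785 / 450 = 3.967 → round up to 4 ramp runs. That means 3 intermediate landings.
Ramp run (horizontal) at 1:18: 1785 × 18 = 32130 mm.
Intermediate landings: 3 × 1800 = 5400 mm.
Top and bottom landings: 2 × 2100 = 4200 mm.
Total = 32130 + 5400 + 4200 = 41730 mm.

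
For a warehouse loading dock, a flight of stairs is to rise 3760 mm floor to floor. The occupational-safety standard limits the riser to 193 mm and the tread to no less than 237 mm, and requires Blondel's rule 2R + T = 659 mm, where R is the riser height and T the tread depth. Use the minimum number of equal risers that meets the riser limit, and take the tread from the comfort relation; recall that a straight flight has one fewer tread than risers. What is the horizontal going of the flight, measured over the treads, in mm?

5377 mm

3760 / 193 = 19.482 → round up to 20 risers.
Riser R = 3760 / 20 = 188 mm, within the 193 mm limit.
From 2R + T = 659: T = 659 − 376 = 283 mm.
Going = (20 − 1) × 283 = 5377 mm.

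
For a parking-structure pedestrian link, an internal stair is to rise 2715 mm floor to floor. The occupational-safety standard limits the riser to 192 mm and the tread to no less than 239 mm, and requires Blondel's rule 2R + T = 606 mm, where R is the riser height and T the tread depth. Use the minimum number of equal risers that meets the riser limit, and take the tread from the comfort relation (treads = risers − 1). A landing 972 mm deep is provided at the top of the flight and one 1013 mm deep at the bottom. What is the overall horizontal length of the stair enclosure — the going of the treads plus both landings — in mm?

⌈2715/192⌉ = 15 risers.
Each riser is 2715/15 = 181 mm (≤ 192 mm).
T = 606 − 2·181 = 244 mm, which satisfies the 239 mm minimum.
Treads = 15 − 1 = 14; going = 14 × 244 = 3416 mm.
Enclosure = 3416 + 972 + 1013 = 5401 mm.

5401 mm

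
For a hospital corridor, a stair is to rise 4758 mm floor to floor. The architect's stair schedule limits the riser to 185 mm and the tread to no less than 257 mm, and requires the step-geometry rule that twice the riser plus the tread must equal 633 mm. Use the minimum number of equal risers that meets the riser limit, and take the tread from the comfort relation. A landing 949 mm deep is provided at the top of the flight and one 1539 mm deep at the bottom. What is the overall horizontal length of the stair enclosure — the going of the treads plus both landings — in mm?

At most 185 each: 4758/185 = 25.72, giving 26 risers.
Riser R = 4758 / 26 = 183 mm, within the 185 mm limit.
From 2R + T = 633: T = 633 − 366 = 267 mm.
Treads = 26 − 1 = 25; going = 25 × 267 = 6675 mm.
Enclosure = 6675 + 949 + 1539 = 9163 mm.

9163 mm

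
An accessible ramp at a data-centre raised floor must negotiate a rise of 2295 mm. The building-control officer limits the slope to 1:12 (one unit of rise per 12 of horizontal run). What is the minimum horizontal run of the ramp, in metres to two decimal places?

At 1:12 the run is 12 × 2295 = 27540 mm.
27540 mm = 27.54 m.

27.54 m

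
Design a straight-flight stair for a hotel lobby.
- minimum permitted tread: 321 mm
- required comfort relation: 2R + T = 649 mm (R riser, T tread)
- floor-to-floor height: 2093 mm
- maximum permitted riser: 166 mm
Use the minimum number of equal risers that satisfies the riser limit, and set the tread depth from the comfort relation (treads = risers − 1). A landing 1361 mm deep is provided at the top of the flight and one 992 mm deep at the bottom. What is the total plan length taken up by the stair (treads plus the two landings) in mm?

6277 mm

⌈2093/166⌉ = 13 risers.
R = 2093 ÷ 13 = 161 mm.
From 2R + T = 649: T = 649 − 322 = 327 mm.
13 risers give 12 treads; going = 12 × 327 = 3924 mm.
Add landings: 3924 + 1361 + 992 = 6277 mm.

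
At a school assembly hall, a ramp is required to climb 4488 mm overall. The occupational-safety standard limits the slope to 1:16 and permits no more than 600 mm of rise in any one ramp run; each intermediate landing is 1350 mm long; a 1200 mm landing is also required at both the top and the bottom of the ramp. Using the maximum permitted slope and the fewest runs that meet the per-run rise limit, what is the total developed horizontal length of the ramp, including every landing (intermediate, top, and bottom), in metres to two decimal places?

83.66 m

4488 / 600 = 7.48, so 8 ramp runs are needed. That means 7 intermediate landings.
Ramp run (horizontal) at 1:16: 4488 × 16 = 71808 mm.
7 intermediate landings contribute 7 × 1350 = 9450 mm.
Top and bottom landings: 2 × 1200 = 2400 mm.
Total = 71808 + 9450 + 2400 = 83658 mm.
= 83.66 m.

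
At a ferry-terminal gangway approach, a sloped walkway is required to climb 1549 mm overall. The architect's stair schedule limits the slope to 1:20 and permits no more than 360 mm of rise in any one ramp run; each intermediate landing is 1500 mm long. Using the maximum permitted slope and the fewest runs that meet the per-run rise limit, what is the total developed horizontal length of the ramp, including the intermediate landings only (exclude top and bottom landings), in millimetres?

36980 mm

At most 360 each: 1549/360 = 4.30, giving 5 ramp runs. That means 4 intermediate landings.
Horizontal run for 1549 mm of rise at 1:20 is 1549 × 20 = 30980 mm.
4 intermediate landings contribute 4 × 1500 = 6000 mm.
Developed length = 30980 + 6000 = 36980 mm.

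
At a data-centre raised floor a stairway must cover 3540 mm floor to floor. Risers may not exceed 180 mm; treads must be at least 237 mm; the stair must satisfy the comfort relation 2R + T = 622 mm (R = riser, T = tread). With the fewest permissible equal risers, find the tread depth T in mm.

268 mm

At most 180 each: 3540/180 = 19.67, giving 20 risers.
R = 3540 ÷ 20 = 177 mm.
From 2R + T = 622: T = 622 − 354 = 268 mm.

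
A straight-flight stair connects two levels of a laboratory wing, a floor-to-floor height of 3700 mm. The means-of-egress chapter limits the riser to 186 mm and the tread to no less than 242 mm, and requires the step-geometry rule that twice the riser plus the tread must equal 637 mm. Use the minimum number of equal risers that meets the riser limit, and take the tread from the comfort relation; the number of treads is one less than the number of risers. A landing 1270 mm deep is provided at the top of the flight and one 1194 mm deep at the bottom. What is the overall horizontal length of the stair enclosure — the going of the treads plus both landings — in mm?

7537 mm

⌈3700/186⌉ = 20 risers.
Riser R = 3700 / 20 = 185 mm, within the 186 mm limit.
Tread T = 637 − 2 × 185 = 267 mm (≥ 242 mm).
Treads = 20 − 1 = 19; going = 19 × 267 = 5073 mm.
Add landings: 5073 + 1270 + 1194 = 7537 mm.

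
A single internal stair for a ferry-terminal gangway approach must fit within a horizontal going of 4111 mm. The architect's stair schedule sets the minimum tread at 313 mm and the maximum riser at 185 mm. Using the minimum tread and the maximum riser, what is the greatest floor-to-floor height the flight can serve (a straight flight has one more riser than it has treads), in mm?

4111 / 313 = 13.13, so 13 treads fit.
Risers = treads + 1 = 14.
Maximum height = 14 × 185 = 2590 mm.

2590 mm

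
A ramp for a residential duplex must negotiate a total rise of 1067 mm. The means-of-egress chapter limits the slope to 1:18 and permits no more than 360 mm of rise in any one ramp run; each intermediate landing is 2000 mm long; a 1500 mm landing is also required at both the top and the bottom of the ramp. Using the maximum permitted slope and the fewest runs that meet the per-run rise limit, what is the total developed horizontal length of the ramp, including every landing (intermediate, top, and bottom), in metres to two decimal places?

26.21 m

At most 360 each: 1067/360 = 2.96, giving 3 ramp runs. That means 2 intermediate landings.
Horizontal run for 1067 mm of rise at 1:18 is 1067 × 18 = 19206 mm.
2 intermediate landings contribute 2 × 2000 = 4000 mm.
Top and bottom landings: 2 × 1500 = 3000 mm.
Total = 19206 + 4000 + 3000 = 26206 mm.
= 26.21 m.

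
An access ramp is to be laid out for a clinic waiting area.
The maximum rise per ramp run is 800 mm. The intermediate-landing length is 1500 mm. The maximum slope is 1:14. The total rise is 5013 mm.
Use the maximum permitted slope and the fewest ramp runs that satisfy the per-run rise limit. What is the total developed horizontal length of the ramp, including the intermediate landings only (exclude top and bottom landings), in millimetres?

79182 mm

5013 / 800 = 6.266 → round up to 7 ramp runs. That means 6 intermediate landings.
Ramp run (horizontal) at 1:14: 5013 × 14 = 70182 mm.
6 intermediate landings contribute 6 × 1500 = 9000 mm.
Developed length = 70182 + 9000 = 79182 mm.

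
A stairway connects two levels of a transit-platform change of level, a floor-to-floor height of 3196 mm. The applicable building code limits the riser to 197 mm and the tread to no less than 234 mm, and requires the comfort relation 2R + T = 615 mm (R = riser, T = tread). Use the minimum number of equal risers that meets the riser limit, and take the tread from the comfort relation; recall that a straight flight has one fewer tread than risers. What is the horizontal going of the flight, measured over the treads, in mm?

3824 mm

⌈3196/197⌉ = 17 risers.
Each riser is 3196/17 = 188 mm (≤ 197 mm).
T = 615 − 2·188 = 239 mm, which satisfies the 234 mm minimum.
Going = (17 − 1) × 239 = 3824 mm.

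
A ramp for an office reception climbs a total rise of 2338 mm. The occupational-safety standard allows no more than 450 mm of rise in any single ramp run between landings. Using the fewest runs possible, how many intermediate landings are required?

5 intermediate landings

⌈2338/450⌉ = 6 ramp runs.
6 runs are separated by 5 intermediate landings.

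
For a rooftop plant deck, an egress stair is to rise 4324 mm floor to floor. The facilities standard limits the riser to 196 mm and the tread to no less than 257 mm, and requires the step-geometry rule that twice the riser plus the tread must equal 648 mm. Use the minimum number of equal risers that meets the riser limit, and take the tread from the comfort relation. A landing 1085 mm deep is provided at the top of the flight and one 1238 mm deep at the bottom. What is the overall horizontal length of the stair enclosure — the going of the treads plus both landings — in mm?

8307 mm

4324 / 196 = 22.061 → round up to 23 risers.
Each riser is 4324/23 = 188 mm (≤ 196 mm).
From 2R + T = 648: T = 648 − 376 = 272 mm.
Going = (23 − 1) × 272 = 5984 mm.
Enclosure = 5984 + 1085 + 1238 = 8307 mm.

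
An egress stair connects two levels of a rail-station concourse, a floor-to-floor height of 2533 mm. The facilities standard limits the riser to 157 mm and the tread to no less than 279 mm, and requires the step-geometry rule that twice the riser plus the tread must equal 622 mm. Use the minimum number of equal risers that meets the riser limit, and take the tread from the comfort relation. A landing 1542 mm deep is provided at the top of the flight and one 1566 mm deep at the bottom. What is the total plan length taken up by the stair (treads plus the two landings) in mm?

⌈2533/157⌉ = 17 risers.
Riser R = 2533 / 17 = 149 mm, within the 157 mm limit.
T = 622 − 2·149 = 324 mm, which satisfies the 279 mm minimum.
17 risers give 16 treads; going = 16 × 324 = 5184 mm.
Enclosure = 5184 + 1542 + 1566 = 8292 mm.

8292 mm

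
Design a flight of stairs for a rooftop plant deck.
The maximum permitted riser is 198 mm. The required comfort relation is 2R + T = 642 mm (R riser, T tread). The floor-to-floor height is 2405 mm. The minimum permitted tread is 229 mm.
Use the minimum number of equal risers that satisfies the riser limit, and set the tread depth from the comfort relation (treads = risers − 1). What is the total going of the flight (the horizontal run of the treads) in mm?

⌈2405/198⌉ = 13 risers.
R = 2405 ÷ 13 = 185 mm.
From 2R + T = 642: T = 642 − 370 = 272 mm.
13 risers give 12 treads; going = 12 × 272 = 3264 mm.

3264 mm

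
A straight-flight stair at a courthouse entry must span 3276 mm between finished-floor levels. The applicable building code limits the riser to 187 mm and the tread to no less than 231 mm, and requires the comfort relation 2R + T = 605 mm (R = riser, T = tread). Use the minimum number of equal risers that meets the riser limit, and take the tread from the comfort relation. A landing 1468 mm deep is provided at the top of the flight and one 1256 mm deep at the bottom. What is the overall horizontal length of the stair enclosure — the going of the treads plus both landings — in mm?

6821 mm

At most 187 each: 3276/187 = 17.52, giving 18 risers.
Riser R = 3276 / 18 = 182 mm, within the 187 mm limit.
T = 605 − 2·182 = 241 mm, which satisfies the 231 mm minimum.
18 risers give 17 treads; going = 17 × 241 = 4097 mm.
Enclosure = 4097 + 1468 + 1256 = 6821 mm.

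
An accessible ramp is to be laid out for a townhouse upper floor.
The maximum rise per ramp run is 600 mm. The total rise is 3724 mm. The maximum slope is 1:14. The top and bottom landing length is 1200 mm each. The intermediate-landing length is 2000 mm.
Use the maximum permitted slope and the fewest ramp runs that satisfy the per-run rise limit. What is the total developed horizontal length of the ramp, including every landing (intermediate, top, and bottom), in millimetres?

66536 mm

3724 / 600 = 6.21, so 7 ramp runs are needed. That means 6 intermediate landings.
Ramp run (horizontal) at 1:14: 3724 × 14 = 52136 mm.
6 intermediate landings contribute 6 × 2000 = 12000 mm.
Top and bottom landings: 2 × 1200 = 2400 mm.
Total = 52136 + 12000 + 2400 = 66536 mm.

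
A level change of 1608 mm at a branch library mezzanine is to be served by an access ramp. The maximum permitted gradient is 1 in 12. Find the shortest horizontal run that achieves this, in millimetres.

At 1:12 the run is 12 × 1608 = 19296 mm.

19296 mm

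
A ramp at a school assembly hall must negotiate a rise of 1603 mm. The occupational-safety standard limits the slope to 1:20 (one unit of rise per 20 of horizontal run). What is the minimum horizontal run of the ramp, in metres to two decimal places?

32.06 m

Run = rise × 20 = 1603 × 20 = 32060 mm.
32060 mm = 32.06 m.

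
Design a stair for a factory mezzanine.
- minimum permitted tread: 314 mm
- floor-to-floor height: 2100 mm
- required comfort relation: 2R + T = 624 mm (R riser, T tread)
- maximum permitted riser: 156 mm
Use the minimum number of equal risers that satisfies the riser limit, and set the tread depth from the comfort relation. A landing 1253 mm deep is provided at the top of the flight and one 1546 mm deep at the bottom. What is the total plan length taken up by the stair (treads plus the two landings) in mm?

2100 / 156 = 13.46, so 14 risers are needed.
Riser R = 2100 / 14 = 150 mm, within the 156 mm limit.
Tread T = 624 − 2 × 150 = 324 mm (≥ 314 mm).
14 risers give 13 treads; going = 13 × 324 = 4212 mm.
Enclosure = 4212 + 1253 + 1546 = 7011 mm.

7011 mm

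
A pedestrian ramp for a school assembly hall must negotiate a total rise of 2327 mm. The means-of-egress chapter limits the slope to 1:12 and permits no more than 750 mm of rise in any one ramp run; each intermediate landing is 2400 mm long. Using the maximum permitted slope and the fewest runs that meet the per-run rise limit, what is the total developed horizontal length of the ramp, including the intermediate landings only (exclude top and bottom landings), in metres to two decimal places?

35.12 m

⌈2327/750⌉ = 4 ramp runs. That means 3 intermediate landings.
Ramp run (horizontal) at 1:12: 2327 × 12 = 27924 mm.
Intermediate landings: 3 × 2400 = 7200 mm.
Total developed length = 27924 + 7200 = 35124 mm.
= 35.12 m.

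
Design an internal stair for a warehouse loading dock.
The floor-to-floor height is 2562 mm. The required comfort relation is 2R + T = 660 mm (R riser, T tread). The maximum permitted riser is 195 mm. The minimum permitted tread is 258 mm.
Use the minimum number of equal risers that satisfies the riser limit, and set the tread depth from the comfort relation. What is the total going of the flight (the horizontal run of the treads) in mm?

At most 195 each: 2562/195 = 13.14, giving 14 risers.
Riser R = 2562 / 14 = 183 mm, within the 195 mm limit.
T = 660 − 2·183 = 294 mm, which satisfies the 258 mm minimum.
Treads = 14 − 1 = 13; going = 13 × 294 = 3822 mm.

3822 mm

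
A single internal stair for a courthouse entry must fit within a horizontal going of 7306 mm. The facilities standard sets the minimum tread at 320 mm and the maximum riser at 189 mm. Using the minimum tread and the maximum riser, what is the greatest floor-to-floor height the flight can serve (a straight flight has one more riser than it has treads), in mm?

Treads that fit: ⌊7306 / 320⌋ = 22.
Risers = treads + 1 = 23.
Maximum height = 23 × 189 = 4347 mm.

4347 mm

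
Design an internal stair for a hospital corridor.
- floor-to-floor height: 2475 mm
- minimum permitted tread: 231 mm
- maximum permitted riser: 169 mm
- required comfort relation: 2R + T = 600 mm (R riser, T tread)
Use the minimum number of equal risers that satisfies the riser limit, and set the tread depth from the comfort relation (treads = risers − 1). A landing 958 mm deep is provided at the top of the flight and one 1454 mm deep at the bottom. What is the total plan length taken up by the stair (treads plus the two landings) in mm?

6192 mm

⌈2475/169⌉ = 15 risers.
Each riser is 2475/15 = 165 mm (≤ 169 mm).
From 2R + T = 600: T = 600 − 330 = 270 mm.
Going = (15 − 1) × 270 = 3780 mm.
Enclosure = 3780 + 958 + 1454 = 6192 mm.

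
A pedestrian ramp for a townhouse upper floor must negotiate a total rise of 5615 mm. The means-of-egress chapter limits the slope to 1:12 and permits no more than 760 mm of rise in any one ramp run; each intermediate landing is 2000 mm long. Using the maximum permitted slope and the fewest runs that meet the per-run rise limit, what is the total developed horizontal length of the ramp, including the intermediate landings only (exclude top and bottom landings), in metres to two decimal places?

81.38 m

5615 / 760 = 7.388 → round up to 8 ramp runs. That means 7 intermediate landings.
Horizontal run for 5615 mm of rise at 1:12 is 5615 × 12 = 67380 mm.
Intermediate landings: 7 × 2000 = 14000 mm.
Developed length = 67380 + 14000 = 81380 mm.
= 81.38 m.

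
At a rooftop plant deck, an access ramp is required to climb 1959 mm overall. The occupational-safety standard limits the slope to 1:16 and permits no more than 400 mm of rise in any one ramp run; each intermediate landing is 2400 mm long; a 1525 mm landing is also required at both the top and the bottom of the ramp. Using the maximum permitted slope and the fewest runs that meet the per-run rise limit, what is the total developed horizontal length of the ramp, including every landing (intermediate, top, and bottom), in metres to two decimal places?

At most 400 each: 1959/400 = 4.90, giving 5 ramp runs. That means 4 intermediate landings.
Ramp run (horizontal) at 1:16: 1959 × 16 = 31344 mm.
Intermediate landings: 4 × 2400 = 9600 mm.
Top and bottom landings: 2 × 1525 = 3050 mm.
Total = 31344 + 9600 + 3050 = 43994 mm.
= 43.99 m.

43.99 m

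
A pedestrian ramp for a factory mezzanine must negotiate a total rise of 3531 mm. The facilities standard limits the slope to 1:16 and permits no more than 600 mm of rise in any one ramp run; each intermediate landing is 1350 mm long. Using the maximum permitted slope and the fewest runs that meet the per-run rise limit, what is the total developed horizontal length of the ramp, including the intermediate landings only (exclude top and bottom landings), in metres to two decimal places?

3531 / 600 = 5.88, so 6 ramp runs are needed. That means 5 intermediate landings.
Horizontal run for 3531 mm of rise at 1:16 is 3531 × 16 = 56496 mm.
Intermediate landings: 5 × 1350 = 6750 mm.
Developed length = 56496 + 6750 = 63246 mm.
= 63.25 m.

63.25 m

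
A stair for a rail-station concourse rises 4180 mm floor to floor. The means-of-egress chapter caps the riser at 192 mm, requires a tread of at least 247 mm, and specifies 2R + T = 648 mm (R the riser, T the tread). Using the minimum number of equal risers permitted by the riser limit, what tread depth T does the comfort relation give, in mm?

4180 / 192 = 21.77, so 22 risers are needed.
Riser R = 4180 / 22 = 190 mm, within the 192 mm limit.
T = 648 − 2·190 = 268 mm, which satisfies the 247 mm minimum.

268 mm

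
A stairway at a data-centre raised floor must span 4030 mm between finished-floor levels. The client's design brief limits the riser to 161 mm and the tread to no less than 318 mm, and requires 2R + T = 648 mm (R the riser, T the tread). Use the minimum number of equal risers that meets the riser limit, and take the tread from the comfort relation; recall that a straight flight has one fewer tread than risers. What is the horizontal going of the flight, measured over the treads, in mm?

8450 mm

4030 / 161 = 25.031 → round up to 26 risers.
Each riser is 4030/26 = 155 mm (≤ 161 mm).
T = 648 − 2·155 = 338 mm, which satisfies the 318 mm minimum.
Treads = 26 − 1 = 25; going = 25 × 338 = 8450 mm.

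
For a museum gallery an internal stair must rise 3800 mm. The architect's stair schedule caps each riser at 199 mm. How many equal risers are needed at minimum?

At most 199 each: 3800/199 = 19.10, giving 20 risers.

20 risers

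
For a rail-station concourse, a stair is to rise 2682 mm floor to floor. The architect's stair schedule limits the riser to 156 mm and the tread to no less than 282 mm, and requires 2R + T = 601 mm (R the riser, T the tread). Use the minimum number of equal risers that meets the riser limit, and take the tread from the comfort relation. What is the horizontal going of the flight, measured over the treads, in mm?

At most 156 each: 2682/156 = 17.19, giving 18 risers.
R = 2682 ÷ 18 = 149 mm.
Tread T = 601 − 2 × 149 = 303 mm (≥ 282 mm).
Going = (18 − 1) × 303 = 5151 mm.

5151 mm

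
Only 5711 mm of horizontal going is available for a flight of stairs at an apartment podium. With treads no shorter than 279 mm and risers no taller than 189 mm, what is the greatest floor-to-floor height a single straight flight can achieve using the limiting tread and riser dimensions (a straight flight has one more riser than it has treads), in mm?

3969 mm

5711 / 279 = 20.47, so 20 treads fit.
Risers = treads + 1 = 21.
Maximum height = 21 × 189 = 3969 mm.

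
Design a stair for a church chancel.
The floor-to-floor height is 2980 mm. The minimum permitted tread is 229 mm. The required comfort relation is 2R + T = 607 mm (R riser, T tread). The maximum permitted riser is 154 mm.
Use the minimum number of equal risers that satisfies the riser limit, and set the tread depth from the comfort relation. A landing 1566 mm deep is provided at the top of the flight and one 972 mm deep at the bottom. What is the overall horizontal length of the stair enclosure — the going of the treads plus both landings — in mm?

8409 mm

2980 / 154 = 19.35, so 20 risers are needed.
Each riser is 2980/20 = 149 mm (≤ 154 mm).
Tread T = 607 − 2 × 149 = 309 mm (≥ 229 mm).
20 risers give 19 treads; going = 19 × 309 = 5871 mm.
Add landings: 5871 + 1566 + 972 = 8409 mm.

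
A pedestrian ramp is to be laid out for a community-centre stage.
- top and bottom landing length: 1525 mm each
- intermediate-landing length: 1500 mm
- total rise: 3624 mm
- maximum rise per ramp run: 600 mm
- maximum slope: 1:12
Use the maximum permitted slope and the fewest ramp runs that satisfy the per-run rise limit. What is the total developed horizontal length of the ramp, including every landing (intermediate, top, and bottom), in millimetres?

⌈3624/600⌉ = 7 ramp runs. That means 6 intermediate landings.
Horizontal run for 3624 mm of rise at 1:12 is 3624 × 12 = 43488 mm.
Intermediate landings: 6 × 1500 = 9000 mm.
Top and bottom landings: 2 × 1525 = 3050 mm.
Total = 43488 + 9000 + 3050 = 55538 mm.

55538 mm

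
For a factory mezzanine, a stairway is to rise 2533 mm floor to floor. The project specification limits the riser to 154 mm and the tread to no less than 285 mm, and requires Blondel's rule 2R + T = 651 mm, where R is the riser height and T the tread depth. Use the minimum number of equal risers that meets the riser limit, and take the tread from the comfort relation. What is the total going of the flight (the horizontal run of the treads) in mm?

2533 / 154 = 16.448 → round up to 17 risers.
Riser R = 2533 / 17 = 149 mm, within the 154 mm limit.
From 2R + T = 651: T = 651 − 298 = 353 mm.
Treads = 17 − 1 = 16; going = 16 × 353 = 5648 mm.

5648 mm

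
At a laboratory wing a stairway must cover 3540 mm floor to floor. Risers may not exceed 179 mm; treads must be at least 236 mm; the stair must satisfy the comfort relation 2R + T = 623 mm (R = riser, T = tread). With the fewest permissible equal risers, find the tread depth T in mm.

3540 / 179 = 19.777 → round up to 20 risers.
Riser R = 3540 / 20 = 177 mm, within the 179 mm limit.
From 2R + T = 623: T = 623 − 354 = 269 mm.

269 mm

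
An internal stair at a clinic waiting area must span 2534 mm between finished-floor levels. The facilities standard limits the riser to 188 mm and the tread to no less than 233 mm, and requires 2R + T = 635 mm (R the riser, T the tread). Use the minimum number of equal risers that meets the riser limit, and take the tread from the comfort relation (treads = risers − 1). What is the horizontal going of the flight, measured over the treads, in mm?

3549 mm

2534 / 188 = 13.48, so 14 risers are needed.
Riser R = 2534 / 14 = 181 mm, within the 188 mm limit.
Tread T = 635 − 2 × 181 = 273 mm (≥ 233 mm).
Treads = 14 − 1 = 13; going = 13 × 273 = 3549 mm.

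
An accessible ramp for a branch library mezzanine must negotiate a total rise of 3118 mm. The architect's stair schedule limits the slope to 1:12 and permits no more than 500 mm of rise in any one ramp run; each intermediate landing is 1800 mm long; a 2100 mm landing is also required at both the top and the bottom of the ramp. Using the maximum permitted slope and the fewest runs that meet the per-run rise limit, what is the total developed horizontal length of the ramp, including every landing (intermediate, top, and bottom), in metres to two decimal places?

52.42 m

⌈3118/500⌉ = 7 ramp runs. That means 6 intermediate landings.
Horizontal run for 3118 mm of rise at 1:12 is 3118 × 12 = 37416 mm.
Intermediate landings: 6 × 1800 = 10800 mm.
Top and bottom landings: 2 × 2100 = 4200 mm.
Total = 37416 + 10800 + 4200 = 52416 mm.
= 52.42 m.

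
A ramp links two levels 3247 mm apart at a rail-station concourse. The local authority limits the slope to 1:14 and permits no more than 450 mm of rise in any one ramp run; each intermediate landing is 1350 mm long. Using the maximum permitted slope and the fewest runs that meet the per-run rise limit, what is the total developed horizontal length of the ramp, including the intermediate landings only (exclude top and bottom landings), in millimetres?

54908 mm

⌈3247/450⌉ = 8 ramp runs. That means 7 intermediate landings.
Ramp run (horizontal) at 1:14: 3247 × 14 = 45458 mm.
7 intermediate landings contribute 7 × 1350 = 9450 mm.
Total developed length = 45458 + 9450 = 54908 mm.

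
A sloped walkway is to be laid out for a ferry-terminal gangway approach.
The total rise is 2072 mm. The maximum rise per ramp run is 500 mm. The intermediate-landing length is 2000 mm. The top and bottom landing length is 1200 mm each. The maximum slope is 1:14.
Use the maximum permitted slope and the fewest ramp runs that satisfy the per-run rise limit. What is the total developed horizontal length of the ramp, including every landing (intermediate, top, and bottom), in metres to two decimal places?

2072 / 500 = 4.14, so 5 ramp runs are needed. That means 4 intermediate landings.
Horizontal run for 2072 mm of rise at 1:14 is 2072 × 14 = 29008 mm.
4 intermediate landings contribute 4 × 2000 = 8000 mm.
Top and bottom landings: 2 × 1200 = 2400 mm.
Total = 29008 + 8000 + 2400 = 39408 mm.
= 39.41 m.

39.41 m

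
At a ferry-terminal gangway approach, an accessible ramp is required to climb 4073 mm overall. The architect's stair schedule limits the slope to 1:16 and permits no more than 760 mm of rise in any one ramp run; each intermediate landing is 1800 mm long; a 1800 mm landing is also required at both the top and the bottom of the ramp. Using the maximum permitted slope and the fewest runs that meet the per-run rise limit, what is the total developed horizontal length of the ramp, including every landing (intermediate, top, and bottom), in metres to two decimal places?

77.77 m

4073 / 760 = 5.36, so 6 ramp runs are needed. That means 5 intermediate landings.
Ramp run (horizontal) at 1:16: 4073 × 16 = 65168 mm.
Intermediate landings: 5 × 1800 = 9000 mm.
Top and bottom landings: 2 × 1800 = 3600 mm.
Total = 65168 + 9000 + 3600 = 77768 mm.
= 77.77 m.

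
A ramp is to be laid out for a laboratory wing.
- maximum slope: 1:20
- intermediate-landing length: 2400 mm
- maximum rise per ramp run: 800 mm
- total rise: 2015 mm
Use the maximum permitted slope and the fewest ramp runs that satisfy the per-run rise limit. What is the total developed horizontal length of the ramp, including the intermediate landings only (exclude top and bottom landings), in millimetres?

45100 mm

2015 / 800 = 2.52, so 3 ramp runs are needed. That means 2 intermediate landings.
Horizontal run for 2015 mm of rise at 1:20 is 2015 × 20 = 40300 mm.
2 intermediate landings contribute 2 × 2400 = 4800 mm.
Total developed length = 40300 + 4800 = 45100 mm.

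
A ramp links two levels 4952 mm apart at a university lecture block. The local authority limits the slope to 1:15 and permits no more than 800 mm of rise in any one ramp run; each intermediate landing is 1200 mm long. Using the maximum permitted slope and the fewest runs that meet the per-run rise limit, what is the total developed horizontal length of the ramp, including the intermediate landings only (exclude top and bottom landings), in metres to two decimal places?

81.48 m

At most 800 each: 4952/800 = 6.19, giving 7 ramp runs. That means 6 intermediate landings.
Ramp run (horizontal) at 1:15: 4952 × 15 = 74280 mm.
Intermediate landings: 6 × 1200 = 7200 mm.
Total developed length = 74280 + 7200 = 81480 mm.
= 81.48 m.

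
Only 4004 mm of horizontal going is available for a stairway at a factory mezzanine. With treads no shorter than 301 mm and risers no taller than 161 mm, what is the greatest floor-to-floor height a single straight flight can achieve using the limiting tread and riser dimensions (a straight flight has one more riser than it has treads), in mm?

2254 mm

Treads that fit: ⌊4004 / 301⌋ = 13.
Risers = treads + 1 = 14.
Maximum height = 14 × 161 = 2254 mm.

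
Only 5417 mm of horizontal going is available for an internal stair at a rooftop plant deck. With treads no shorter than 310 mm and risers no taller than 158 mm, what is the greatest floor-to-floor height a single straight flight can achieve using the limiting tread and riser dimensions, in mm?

2844 mm

Treads that fit: ⌊5417 / 310⌋ = 17.
Risers = treads + 1 = 18.
Maximum height = 18 × 158 = 2844 mm.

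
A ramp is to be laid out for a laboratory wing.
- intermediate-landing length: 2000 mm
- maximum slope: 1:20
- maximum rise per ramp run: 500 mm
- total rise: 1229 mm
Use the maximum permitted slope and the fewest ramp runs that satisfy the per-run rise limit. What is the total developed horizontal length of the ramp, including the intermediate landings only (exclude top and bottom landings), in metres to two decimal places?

⌈1229/500⌉ = 3 ramp runs. That means 2 intermediate landings.
Ramp run (horizontal) at 1:20: 1229 × 20 = 24580 mm.
Intermediate landings: 2 × 2000 = 4000 mm.
Developed length = 24580 + 4000 = 28580 mm.
= 28.58 m.

28.58 m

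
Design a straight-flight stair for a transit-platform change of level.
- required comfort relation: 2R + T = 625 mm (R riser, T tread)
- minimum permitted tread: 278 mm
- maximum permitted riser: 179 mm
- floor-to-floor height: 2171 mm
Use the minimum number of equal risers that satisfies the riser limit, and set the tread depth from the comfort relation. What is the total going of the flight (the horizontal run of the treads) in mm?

3492 mm

At most 179 each: 2171/179 = 12.13, giving 13 risers.
R = 2171 ÷ 13 = 167 mm.
T = 625 − 2·167 = 291 mm, which satisfies the 278 mm minimum.
Treads = 13 − 1 = 12; going = 12 × 291 = 3492 mm.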